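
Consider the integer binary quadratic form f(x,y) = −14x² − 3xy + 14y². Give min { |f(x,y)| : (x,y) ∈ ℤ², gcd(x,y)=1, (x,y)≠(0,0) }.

descent: ρ → (14,3,-14)  [lands on river]
river: ρ → (-14,25,3)
river: ρ → (3,23,-22)
river: ρ → (-22,21,4)
river: ρ → (4,27,-4)
river: ρ → (-4,21,22)
river: ρ → (22,23,-3)
river: ρ → (-3,25,14)
closes: descent 1, river 8
min |a| on river = 3

3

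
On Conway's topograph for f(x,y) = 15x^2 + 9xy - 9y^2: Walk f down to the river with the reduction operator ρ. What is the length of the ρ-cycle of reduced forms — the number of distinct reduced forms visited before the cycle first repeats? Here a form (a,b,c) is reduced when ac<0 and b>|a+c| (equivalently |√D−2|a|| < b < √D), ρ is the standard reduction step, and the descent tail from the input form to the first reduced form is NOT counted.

D = 621, ⌊√D⌋ = 24
river: ρ → (-9,9,15)
river: ρ → (15,21,-3)
river: ρ → (-3,21,15)
river: ρ → (15,9,-9)
ρ-cycle length = 4 (tail of 0 descent steps not counted)

4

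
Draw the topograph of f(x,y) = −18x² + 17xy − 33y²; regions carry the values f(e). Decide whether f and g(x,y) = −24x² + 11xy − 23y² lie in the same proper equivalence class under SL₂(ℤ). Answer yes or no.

D₁ = -2087, D₂ = -2087
f is negative-definite; reduce −f:
−f: reduced (well bottom): (18,-17,33) with a≤c, −a<b≤a
flip sign back: reduced form of f is (-18,17,-33)
g is negative-definite; reduce −g:
−g: flip: (24,-11,23)→(23,11,24)
−g: reduced (well bottom): (23,11,24) with a≤c, −a<b≤a
flip sign back: reduced form of g is (-23,-11,-24)
reduced forms (-18, 17, -33) vs (-23, -11, -24) ⇒ inequivalent

no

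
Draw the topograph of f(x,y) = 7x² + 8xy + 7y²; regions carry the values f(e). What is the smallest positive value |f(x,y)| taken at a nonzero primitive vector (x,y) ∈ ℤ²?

translate: b→-6 (≡8 mod 14), so (7,8,7)→(7,-6,6)
flip: (7,-6,6)→(6,6,7)
reduced (well bottom): (6,6,7) with a≤c, −a<b≤a
well minimum = a = 6

6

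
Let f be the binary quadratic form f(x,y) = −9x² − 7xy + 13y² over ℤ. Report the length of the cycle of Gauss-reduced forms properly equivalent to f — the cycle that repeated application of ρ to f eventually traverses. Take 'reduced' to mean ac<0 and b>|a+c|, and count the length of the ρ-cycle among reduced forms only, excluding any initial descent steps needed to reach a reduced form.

D = 517, ⌊√D⌋ = 22
descent: ρ → (13,7,-9)  [lands on river]
river: ρ → (-9,11,11)
river: ρ → (11,11,-9)
river: ρ → (-9,7,13)
river: ρ → (13,19,-3)
river: ρ → (-3,17,19)
river: ρ → (19,21,-1)
river: ρ → (-1,21,19)
river: ρ → (19,17,-3)
river: ρ → (-3,19,13)
ρ-cycle length = 10 (tail of 1 descent step not counted)

10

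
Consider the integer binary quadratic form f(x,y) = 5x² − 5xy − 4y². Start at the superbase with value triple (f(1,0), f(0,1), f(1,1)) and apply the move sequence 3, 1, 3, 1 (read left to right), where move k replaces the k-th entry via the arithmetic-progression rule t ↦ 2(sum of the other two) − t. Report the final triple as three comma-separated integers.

start (5,-4,-4) = (f(1,0),f(0,1),f(1,1))
replace slot 3: 2·(5+(-4)) − (-4) = 6 → (5,-4,6)
replace slot 1: 2·((-4)+6) − 5 = -1 → (-1,-4,6)
replace slot 3: 2·((-1)+(-4)) − 6 = -16 → (-1,-4,-16)
replace slot 1: 2·((-4)+(-16)) − (-1) = -39 → (-39,-4,-16)

-39,-4,-16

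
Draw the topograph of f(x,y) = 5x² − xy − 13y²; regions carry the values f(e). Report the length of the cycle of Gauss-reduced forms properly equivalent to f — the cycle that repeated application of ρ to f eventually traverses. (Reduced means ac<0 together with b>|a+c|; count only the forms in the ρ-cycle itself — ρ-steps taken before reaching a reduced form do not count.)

D = 261, ⌊√D⌋ = 16
descent: ρ → (-13,1,5)
descent: ρ → (5,9,-9)  [lands on river]
river: ρ → (-9,9,5)
river: ρ → (5,11,-7)
river: ρ → (-7,3,9)
river: ρ → (9,15,-1)
river: ρ → (-1,15,9)
river: ρ → (9,3,-7)
river: ρ → (-7,11,5)
ρ-cycle length = 8 (tail of 2 descent steps not counted)

8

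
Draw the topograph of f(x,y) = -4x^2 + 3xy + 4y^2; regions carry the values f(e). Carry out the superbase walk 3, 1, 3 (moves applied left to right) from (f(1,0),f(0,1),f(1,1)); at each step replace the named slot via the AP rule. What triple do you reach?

start (-4,4,3) = (f(1,0),f(0,1),f(1,1))
replace slot 3: 2·((-4)+4) − 3 = -3 → (-4,4,-3)
replace slot 1: 2·(4+(-3)) − (-4) = 6 → (6,4,-3)
replace slot 3: 2·(6+4) − (-3) = 23 → (6,4,23)

6,4,23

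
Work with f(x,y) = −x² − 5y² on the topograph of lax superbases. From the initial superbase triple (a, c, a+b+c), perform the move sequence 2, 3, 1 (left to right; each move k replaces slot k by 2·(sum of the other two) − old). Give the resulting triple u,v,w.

start (-1,-5,-6) = (f(1,0),f(0,1),f(1,1))
replace slot 2: 2·((-1)+(-6)) − (-5) = -9 → (-1,-9,-6)
replace slot 3: 2·((-1)+(-9)) − (-6) = -14 → (-1,-9,-14)
replace slot 1: 2·((-9)+(-14)) − (-1) = -45 → (-45,-9,-14)

-45,-9,-14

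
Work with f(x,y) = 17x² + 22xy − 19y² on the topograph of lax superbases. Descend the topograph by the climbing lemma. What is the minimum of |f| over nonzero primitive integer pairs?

river: ρ → (-19,16,20)
river: ρ → (20,24,-15)
river: ρ → (-15,36,8)
river: ρ → (8,28,-31)
river: ρ → (-31,34,5)
river: ρ → (5,36,-24)
river: ρ → (-24,12,17)
river: ρ → (17,22,-19)
closes: descent 0, river 8
min |a| on river = 5

5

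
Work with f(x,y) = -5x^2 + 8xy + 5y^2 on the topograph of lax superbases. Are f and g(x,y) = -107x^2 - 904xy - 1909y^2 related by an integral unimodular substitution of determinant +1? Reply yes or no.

D₁ = 164, D₂ = 164
river cycle of f (length 6): (5, 12, -1), (-1, 12, 5), (5, 8, -5), (-5, 12, 1), (1, 12, -5), (-5, 8, 5)
river cycle of g (length 6): (-5, 8, 5), (5, 12, -1), (-1, 12, 5), (5, 8, -5), (-5, 12, 1), (1, 12, -5)
cycles coincide ⇒ equivalent

yes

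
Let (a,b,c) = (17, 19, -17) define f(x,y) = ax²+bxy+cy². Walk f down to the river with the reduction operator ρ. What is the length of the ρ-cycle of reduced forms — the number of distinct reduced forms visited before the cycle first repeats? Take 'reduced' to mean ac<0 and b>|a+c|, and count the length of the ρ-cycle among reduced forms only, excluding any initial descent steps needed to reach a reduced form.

D = 1517, ⌊√D⌋ = 38
river: ρ → (-17,15,19)
river: ρ → (19,23,-13)
river: ρ → (-13,29,13)
river: ρ → (13,23,-19)
river: ρ → (-19,15,17)
river: ρ → (17,19,-17)
ρ-cycle length = 6 (tail of 0 descent steps not counted)

6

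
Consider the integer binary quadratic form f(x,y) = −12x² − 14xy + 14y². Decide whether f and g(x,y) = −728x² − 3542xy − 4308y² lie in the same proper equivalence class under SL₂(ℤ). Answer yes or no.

D₁ = 868, D₂ = 868
river cycle of f (length 16): (14, 14, -12), (-12, 10, 16), (16, 22, -6), (-6, 26, 8), (8, 22, -12), (-12, 26, 4), (4, 22, -24), (-24, 26, 2), (2, 26, -24), (-24, 22, 4), … (6 more)
river cycle of g (length 16): (-12, 10, 16), (16, 22, -6), (-6, 26, 8), (8, 22, -12), (-12, 26, 4), (4, 22, -24), (-24, 26, 2), (2, 26, -24), (-24, 22, 4), (4, 26, -12), … (6 more)
cycles coincide ⇒ equivalent

yes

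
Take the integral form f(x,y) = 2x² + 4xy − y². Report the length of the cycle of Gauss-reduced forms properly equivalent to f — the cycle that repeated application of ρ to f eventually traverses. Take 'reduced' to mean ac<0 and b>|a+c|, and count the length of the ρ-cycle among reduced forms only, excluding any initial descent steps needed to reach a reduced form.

D = 24, ⌊√D⌋ = 4
river: ρ → (-1,4,2)
river: ρ → (2,4,-1)
ρ-cycle length = 2 (tail of 0 descent steps not counted)

2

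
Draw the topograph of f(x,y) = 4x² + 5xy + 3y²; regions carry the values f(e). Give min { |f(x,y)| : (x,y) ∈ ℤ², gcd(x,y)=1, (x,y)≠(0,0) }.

translate: b→-3 (≡5 mod 8), so (4,5,3)→(4,-3,2)
flip: (4,-3,2)→(2,3,4)
translate: b→-1 (≡3 mod 4), so (2,3,4)→(2,-1,3)
reduced (well bottom): (2,-1,3) with a≤c, −a<b≤a
well minimum = a = 2

2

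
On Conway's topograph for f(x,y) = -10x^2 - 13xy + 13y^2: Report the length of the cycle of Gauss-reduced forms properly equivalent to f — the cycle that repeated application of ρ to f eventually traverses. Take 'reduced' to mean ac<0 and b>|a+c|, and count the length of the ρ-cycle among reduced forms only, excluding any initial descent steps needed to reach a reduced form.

D = 689, ⌊√D⌋ = 26
descent: ρ → (13,13,-10)  [lands on river]
river: ρ → (-10,7,16)
river: ρ → (16,25,-1)
river: ρ → (-1,25,16)
river: ρ → (16,7,-10)
river: ρ → (-10,13,13)
ρ-cycle length = 6 (tail of 1 descent step not counted)

6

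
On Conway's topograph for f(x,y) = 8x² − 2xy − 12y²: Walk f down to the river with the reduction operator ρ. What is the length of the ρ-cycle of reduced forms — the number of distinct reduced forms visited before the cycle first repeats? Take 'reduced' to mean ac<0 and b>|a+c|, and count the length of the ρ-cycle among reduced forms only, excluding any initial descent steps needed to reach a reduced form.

D = 388, ⌊√D⌋ = 19
descent: ρ → (-12,2,8)
descent: ρ → (8,14,-6)  [lands on river]
river: ρ → (-6,10,12)
river: ρ → (12,14,-4)
river: ρ → (-4,18,4)
river: ρ → (4,14,-12)
river: ρ → (-12,10,6)
river: ρ → (6,14,-8)
river: ρ → (-8,18,2)
river: ρ → (2,18,-8)
river: ρ → (-8,14,6)
river: ρ → (6,10,-12)
river: ρ → (-12,14,4)
river: ρ → (4,18,-4)
river: ρ → (-4,14,12)
river: ρ → (12,10,-6)
river: ρ → (-6,14,8)
river: ρ → (8,18,-2)
river: ρ → (-2,18,8)
ρ-cycle length = 18 (tail of 2 descent steps not counted)

18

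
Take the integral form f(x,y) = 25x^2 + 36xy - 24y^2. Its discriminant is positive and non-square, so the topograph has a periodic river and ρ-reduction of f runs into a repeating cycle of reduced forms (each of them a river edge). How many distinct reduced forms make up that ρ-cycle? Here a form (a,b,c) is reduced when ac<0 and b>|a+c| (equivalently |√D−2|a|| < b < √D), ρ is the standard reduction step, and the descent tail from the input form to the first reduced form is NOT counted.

D = 3696, ⌊√D⌋ = 60
river: ρ → (-24,60,1)
river: ρ → (1,60,-24)
river: ρ → (-24,36,25)
river: ρ → (25,14,-35)
river: ρ → (-35,56,4)
river: ρ → (4,56,-35)
river: ρ → (-35,14,25)
river: ρ → (25,36,-24)
ρ-cycle length = 8 (tail of 0 descent steps not counted)

8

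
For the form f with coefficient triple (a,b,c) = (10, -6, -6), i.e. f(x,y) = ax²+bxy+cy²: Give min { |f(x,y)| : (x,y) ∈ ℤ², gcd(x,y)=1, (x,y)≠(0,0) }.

descent: ρ → (-6,6,10)  [lands on river]
river: ρ → (10,14,-2)
river: ρ → (-2,14,10)
river: ρ → (10,6,-6)
closes: descent 1, river 4
min |a| on river = 2

2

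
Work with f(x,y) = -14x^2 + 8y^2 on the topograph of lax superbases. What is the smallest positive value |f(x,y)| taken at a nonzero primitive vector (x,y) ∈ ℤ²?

descent: ρ → (8,16,-6)  [lands on river]
river: ρ → (-6,20,2)
river: ρ → (2,20,-6)
river: ρ → (-6,16,8)
closes: descent 1, river 4
min |a| on river = 2

2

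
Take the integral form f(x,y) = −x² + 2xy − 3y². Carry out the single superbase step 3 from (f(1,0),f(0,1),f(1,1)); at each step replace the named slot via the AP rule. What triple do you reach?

start (-1,-3,-2) = (f(1,0),f(0,1),f(1,1))
replace slot 3: 2·((-1)+(-3)) − (-2) = -6 → (-1,-3,-6)

-1,-3,-6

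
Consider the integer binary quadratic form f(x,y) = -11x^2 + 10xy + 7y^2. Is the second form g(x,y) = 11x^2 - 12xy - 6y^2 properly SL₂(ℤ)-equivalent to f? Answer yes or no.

D₁ = 408, D₂ = 408
river cycle of f (length 6): (7, 18, -3), (-3, 18, 7), (7, 10, -11), (-11, 12, 6), (6, 12, -11), (-11, 10, 7)
river cycle of g (length 6): (-6, 12, 11), (11, 10, -7), (-7, 18, 3), (3, 18, -7), (-7, 10, 11), (11, 12, -6)
cycles differ ⇒ inequivalent

no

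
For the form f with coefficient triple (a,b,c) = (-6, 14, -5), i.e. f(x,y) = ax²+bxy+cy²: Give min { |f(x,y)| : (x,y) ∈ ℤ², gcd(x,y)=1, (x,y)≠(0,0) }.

descent: ρ → (-5,6,2)  [lands on river]
river: ρ → (2,6,-5)
river: ρ → (-5,4,3)
river: ρ → (3,8,-1)
river: ρ → (-1,8,3)
river: ρ → (3,4,-5)
closes: descent 1, river 6
min |a| on river = 1

1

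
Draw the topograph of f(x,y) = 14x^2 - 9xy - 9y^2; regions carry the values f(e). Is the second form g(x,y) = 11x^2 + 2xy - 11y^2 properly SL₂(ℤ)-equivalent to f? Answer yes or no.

D₁ = 585, D₂ = 488
discriminants differ ⇒ not SL₂(ℤ)-equivalent

no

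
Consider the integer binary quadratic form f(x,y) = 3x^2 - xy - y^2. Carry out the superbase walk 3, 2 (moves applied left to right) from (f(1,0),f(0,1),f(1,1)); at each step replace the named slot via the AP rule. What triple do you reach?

start (3,-1,1) = (f(1,0),f(0,1),f(1,1))
replace slot 3: 2·(3+(-1)) − 1 = 3 → (3,-1,3)
replace slot 2: 2·(3+3) − (-1) = 13 → (3,13,3)

3,13,3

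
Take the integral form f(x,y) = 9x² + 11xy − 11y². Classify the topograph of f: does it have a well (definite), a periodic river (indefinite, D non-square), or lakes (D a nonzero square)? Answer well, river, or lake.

D = b²−4ac = 11² − 4·9·(-11) = 517
D > 0 non-square ⇒ indefinite ⇒ periodic river

river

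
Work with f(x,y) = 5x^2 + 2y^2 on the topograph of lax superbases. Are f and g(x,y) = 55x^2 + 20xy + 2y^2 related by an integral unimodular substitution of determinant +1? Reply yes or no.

D₁ = -40, D₂ = -40
f: flip: (5,0,2)→(2,0,5)
f: reduced (well bottom): (2,0,5) with a≤c, −a<b≤a
g: flip: (55,20,2)→(2,-20,55)
g: translate: b→0 (≡-20 mod 4), so (2,-20,55)→(2,0,5)
g: reduced (well bottom): (2,0,5) with a≤c, −a<b≤a
reduced forms (2, 0, 5) vs (2, 0, 5) ⇒ equivalent

yes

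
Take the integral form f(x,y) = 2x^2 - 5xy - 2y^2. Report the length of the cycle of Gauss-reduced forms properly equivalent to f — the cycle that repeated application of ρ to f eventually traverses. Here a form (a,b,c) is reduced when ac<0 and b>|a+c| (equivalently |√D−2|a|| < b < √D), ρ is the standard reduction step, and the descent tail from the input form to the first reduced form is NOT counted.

D = 41, ⌊√D⌋ = 6
descent: ρ → (-2,5,2)  [lands on river]
river: ρ → (2,3,-4)
river: ρ → (-4,5,1)
river: ρ → (1,5,-4)
river: ρ → (-4,3,2)
river: ρ → (2,5,-2)
river: ρ → (-2,3,4)
river: ρ → (4,5,-1)
river: ρ → (-1,5,4)
river: ρ → (4,3,-2)
ρ-cycle length = 10 (tail of 1 descent step not counted)

10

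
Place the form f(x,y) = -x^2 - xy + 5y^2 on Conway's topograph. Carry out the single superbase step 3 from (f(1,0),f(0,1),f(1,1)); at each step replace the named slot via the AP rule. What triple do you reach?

start (-1,5,3) = (f(1,0),f(0,1),f(1,1))
replace slot 3: 2·((-1)+5) − 3 = 5 → (-1,5,5)

-1,5,5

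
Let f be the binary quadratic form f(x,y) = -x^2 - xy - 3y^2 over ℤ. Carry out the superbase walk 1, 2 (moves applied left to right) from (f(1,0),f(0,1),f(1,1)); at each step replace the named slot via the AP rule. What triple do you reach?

start (-1,-3,-5) = (f(1,0),f(0,1),f(1,1))
replace slot 1: 2·((-3)+(-5)) − (-1) = -15 → (-15,-3,-5)
replace slot 2: 2·((-15)+(-5)) − (-3) = -37 → (-15,-37,-5)

-15,-37,-5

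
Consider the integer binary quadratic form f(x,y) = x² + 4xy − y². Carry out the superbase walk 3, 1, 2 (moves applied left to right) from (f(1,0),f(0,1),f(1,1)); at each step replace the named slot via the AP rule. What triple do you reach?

start (1,-1,4) = (f(1,0),f(0,1),f(1,1))
replace slot 3: 2·(1+(-1)) − 4 = -4 → (1,-1,-4)
replace slot 1: 2·((-1)+(-4)) − 1 = -11 → (-11,-1,-4)
replace slot 2: 2·((-11)+(-4)) − (-1) = -29 → (-11,-29,-4)

-11,-29,-4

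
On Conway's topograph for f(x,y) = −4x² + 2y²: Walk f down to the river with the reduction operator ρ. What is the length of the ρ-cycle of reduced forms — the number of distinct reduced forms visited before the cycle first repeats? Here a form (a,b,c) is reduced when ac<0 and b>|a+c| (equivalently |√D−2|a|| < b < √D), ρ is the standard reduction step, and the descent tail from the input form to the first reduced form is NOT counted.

D = 32, ⌊√D⌋ = 5
descent: ρ → (2,4,-2)  [lands on river]
river: ρ → (-2,4,2)
ρ-cycle length = 2 (tail of 1 descent step not counted)

2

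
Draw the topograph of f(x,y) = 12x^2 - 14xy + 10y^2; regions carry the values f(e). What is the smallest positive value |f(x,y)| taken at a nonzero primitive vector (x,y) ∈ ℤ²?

translate: b→10 (≡-14 mod 24), so (12,-14,10)→(12,10,8)
flip: (12,10,8)→(8,-10,12)
translate: b→6 (≡-10 mod 16), so (8,-10,12)→(8,6,10)
reduced (well bottom): (8,6,10) with a≤c, −a<b≤a
well minimum = a = 8

8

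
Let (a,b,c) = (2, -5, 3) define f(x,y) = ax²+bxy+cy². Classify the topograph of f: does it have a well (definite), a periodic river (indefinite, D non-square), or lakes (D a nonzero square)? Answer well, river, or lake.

D = b²−4ac = (-5)² − 4·2·3 = 1
D = 1² is a perfect square ⇒ form factors over ℤ ⇒ lakes

lake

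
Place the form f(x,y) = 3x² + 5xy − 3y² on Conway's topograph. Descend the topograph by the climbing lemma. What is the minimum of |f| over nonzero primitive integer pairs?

river: ρ → (-3,7,1)
river: ρ → (1,7,-3)
river: ρ → (-3,5,3)
river: ρ → (3,7,-1)
river: ρ → (-1,7,3)
river: ρ → (3,5,-3)
closes: descent 0, river 6
min |a| on river = 1

1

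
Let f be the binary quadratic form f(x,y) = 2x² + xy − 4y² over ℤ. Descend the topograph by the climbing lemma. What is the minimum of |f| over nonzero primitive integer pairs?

descent: ρ → (-4,-1,2)
descent: ρ → (2,5,-1)  [lands on river]
river: ρ → (-1,5,2)
river: ρ → (2,3,-3)
river: ρ → (-3,3,2)
closes: descent 2, river 4
min |a| on river = 1

1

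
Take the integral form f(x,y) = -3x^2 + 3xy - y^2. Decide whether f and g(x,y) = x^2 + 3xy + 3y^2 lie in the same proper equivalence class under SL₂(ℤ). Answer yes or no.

D₁ = -3, D₂ = -3
f is negative-definite; reduce −f:
−f: translate: b→3 (≡-3 mod 6), so (3,-3,1)→(3,3,1)
−f: flip: (3,3,1)→(1,-3,3)
−f: translate: b→1 (≡-3 mod 2), so (1,-3,3)→(1,1,1)
−f: reduced (well bottom): (1,1,1) with a≤c, −a<b≤a
flip sign back: reduced form of f is (-1,-1,-1)
g: translate: b→1 (≡3 mod 2), so (1,3,3)→(1,1,1)
g: reduced (well bottom): (1,1,1) with a≤c, −a<b≤a
reduced forms (-1, -1, -1) vs (1, 1, 1) ⇒ inequivalent

no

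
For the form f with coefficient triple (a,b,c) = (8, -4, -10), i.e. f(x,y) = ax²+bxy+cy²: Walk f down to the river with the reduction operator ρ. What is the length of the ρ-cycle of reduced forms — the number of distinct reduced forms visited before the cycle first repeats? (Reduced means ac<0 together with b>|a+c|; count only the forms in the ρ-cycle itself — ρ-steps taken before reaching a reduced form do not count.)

D = 336, ⌊√D⌋ = 18
descent: ρ → (-10,4,8)  [lands on river]
river: ρ → (8,12,-6)
river: ρ → (-6,12,8)
river: ρ → (8,4,-10)
river: ρ → (-10,16,2)
river: ρ → (2,16,-10)
ρ-cycle length = 6 (tail of 1 descent step not counted)

6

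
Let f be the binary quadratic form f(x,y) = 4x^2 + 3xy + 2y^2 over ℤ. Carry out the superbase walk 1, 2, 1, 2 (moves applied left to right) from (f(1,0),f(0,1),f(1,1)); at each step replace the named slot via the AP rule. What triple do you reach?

start (4,2,9) = (f(1,0),f(0,1),f(1,1))
replace slot 1: 2·(2+9) − 4 = 18 → (18,2,9)
replace slot 2: 2·(18+9) − 2 = 52 → (18,52,9)
replace slot 1: 2·(52+9) − 18 = 104 → (104,52,9)
replace slot 2: 2·(104+9) − 52 = 174 → (104,174,9)

104,174,9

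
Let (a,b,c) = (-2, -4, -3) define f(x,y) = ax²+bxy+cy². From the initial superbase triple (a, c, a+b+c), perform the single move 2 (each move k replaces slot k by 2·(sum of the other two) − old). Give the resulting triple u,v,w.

start (-2,-3,-9) = (f(1,0),f(0,1),f(1,1))
replace slot 2: 2·((-2)+(-9)) − (-3) = -19 → (-2,-19,-9)

-2,-19,-9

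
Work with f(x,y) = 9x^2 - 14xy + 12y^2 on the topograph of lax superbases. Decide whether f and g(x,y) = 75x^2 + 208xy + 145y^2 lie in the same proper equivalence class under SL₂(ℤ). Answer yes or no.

D₁ = -236, D₂ = -236
f: translate: b→4 (≡-14 mod 18), so (9,-14,12)→(9,4,7)
f: flip: (9,4,7)→(7,-4,9)
f: reduced (well bottom): (7,-4,9) with a≤c, −a<b≤a
g: translate: b→58 (≡208 mod 150), so (75,208,145)→(75,58,12)
g: flip: (75,58,12)→(12,-58,75)
g: translate: b→-10 (≡-58 mod 24), so (12,-58,75)→(12,-10,7)
g: flip: (12,-10,7)→(7,10,12)
g: translate: b→-4 (≡10 mod 14), so (7,10,12)→(7,-4,9)
g: reduced (well bottom): (7,-4,9) with a≤c, −a<b≤a
reduced forms (7, -4, 9) vs (7, -4, 9) ⇒ equivalent

yes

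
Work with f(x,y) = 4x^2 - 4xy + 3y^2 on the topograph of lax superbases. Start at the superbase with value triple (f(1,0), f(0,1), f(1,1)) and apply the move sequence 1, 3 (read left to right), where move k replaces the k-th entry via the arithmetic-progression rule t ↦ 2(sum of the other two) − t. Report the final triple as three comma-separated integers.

start (4,3,3) = (f(1,0),f(0,1),f(1,1))
replace slot 1: 2·(3+3) − 4 = 8 → (8,3,3)
replace slot 3: 2·(8+3) − 3 = 19 → (8,3,19)

8,3,19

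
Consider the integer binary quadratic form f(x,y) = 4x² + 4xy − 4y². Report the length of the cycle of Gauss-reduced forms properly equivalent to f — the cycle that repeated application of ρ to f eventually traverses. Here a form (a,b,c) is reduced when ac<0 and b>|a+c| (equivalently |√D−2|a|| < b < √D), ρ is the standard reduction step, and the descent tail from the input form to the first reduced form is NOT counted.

D = 80, ⌊√D⌋ = 8
river: ρ → (-4,4,4)
river: ρ → (4,4,-4)
ρ-cycle length = 2 (tail of 0 descent steps not counted)

2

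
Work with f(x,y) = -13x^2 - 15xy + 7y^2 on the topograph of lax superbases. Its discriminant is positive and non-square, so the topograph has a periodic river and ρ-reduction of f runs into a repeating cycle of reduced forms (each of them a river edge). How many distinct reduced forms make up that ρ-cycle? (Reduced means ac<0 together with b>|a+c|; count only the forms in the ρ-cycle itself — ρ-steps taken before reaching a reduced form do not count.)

D = 589, ⌊√D⌋ = 24
descent: ρ → (7,15,-13)  [lands on river]
river: ρ → (-13,11,9)
river: ρ → (9,7,-15)
river: ρ → (-15,23,1)
river: ρ → (1,23,-15)
river: ρ → (-15,7,9)
river: ρ → (9,11,-13)
river: ρ → (-13,15,7)
river: ρ → (7,13,-15)
river: ρ → (-15,17,5)
river: ρ → (5,23,-3)
river: ρ → (-3,19,19)
river: ρ → (19,19,-3)
river: ρ → (-3,23,5)
river: ρ → (5,17,-15)
river: ρ → (-15,13,7)
ρ-cycle length = 16 (tail of 1 descent step not counted)

16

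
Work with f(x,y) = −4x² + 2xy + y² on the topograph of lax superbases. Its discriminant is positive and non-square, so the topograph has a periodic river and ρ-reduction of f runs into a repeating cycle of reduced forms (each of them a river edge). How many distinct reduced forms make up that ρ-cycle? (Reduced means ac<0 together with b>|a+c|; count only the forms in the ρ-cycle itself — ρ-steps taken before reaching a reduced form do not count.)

D = 20, ⌊√D⌋ = 4
descent: ρ → (1,4,-1)  [lands on river]
river: ρ → (-1,4,1)
ρ-cycle length = 2 (tail of 1 descent step not counted)

2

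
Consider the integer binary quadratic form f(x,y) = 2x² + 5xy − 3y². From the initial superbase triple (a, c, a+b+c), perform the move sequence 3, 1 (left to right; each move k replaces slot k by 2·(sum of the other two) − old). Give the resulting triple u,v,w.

start (2,-3,4) = (f(1,0),f(0,1),f(1,1))
replace slot 3: 2·(2+(-3)) − 4 = -6 → (2,-3,-6)
replace slot 1: 2·((-3)+(-6)) − 2 = -20 → (-20,-3,-6)

-20,-3,-6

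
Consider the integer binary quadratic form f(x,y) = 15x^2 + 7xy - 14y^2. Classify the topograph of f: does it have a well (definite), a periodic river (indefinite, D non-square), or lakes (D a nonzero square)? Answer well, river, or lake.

D = b²−4ac = 7² − 4·15·(-14) = 889
D > 0 non-square ⇒ indefinite ⇒ periodic river

river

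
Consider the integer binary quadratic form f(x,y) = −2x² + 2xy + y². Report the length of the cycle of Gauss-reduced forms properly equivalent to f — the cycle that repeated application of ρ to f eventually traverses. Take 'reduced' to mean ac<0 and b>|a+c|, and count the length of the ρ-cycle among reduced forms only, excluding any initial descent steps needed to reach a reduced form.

D = 12, ⌊√D⌋ = 3
river: ρ → (1,2,-2)
river: ρ → (-2,2,1)
ρ-cycle length = 2 (tail of 0 descent steps not counted)

2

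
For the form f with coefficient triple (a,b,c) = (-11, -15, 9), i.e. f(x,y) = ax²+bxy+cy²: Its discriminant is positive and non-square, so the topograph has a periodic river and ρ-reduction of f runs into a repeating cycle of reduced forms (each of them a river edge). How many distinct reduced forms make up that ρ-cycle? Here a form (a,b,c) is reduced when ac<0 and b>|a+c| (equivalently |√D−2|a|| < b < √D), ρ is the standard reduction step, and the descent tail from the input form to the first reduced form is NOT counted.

D = 621, ⌊√D⌋ = 24
descent: ρ → (9,15,-11)  [lands on river]
river: ρ → (-11,7,13)
river: ρ → (13,19,-5)
river: ρ → (-5,21,9)
ρ-cycle length = 4 (tail of 1 descent step not counted)

4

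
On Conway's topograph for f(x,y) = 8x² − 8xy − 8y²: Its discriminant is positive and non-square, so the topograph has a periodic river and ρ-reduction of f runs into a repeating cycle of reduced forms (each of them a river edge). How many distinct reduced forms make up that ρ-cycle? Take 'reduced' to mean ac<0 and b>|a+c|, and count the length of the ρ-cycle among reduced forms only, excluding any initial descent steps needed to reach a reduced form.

D = 320, ⌊√D⌋ = 17
descent: ρ → (-8,8,8)  [lands on river]
river: ρ → (8,8,-8)
ρ-cycle length = 2 (tail of 1 descent step not counted)

2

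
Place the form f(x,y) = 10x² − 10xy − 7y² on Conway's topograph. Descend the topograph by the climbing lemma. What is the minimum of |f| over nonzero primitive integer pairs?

descent: ρ → (-7,10,10)  [lands on river]
river: ρ → (10,10,-7)
river: ρ → (-7,18,2)
river: ρ → (2,18,-7)
closes: descent 1, river 4
min |a| on river = 2

2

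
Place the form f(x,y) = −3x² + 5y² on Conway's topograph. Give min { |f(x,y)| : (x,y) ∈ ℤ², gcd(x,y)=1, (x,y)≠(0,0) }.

descent: ρ → (5,0,-3)
descent: ρ → (-3,6,2)  [lands on river]
river: ρ → (2,6,-3)
closes: descent 2, river 2
min |a| on river = 2

2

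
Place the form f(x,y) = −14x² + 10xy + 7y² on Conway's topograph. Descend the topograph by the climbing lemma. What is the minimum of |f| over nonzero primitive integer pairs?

river: ρ → (7,18,-6)
river: ρ → (-6,18,7)
river: ρ → (7,10,-14)
river: ρ → (-14,18,3)
river: ρ → (3,18,-14)
river: ρ → (-14,10,7)
closes: descent 0, river 6
min |a| on river = 3

3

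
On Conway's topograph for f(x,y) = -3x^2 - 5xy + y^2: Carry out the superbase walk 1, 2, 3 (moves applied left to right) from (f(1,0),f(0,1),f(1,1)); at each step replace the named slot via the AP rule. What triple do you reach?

start (-3,1,-7) = (f(1,0),f(0,1),f(1,1))
replace slot 1: 2·(1+(-7)) − (-3) = -9 → (-9,1,-7)
replace slot 2: 2·((-9)+(-7)) − 1 = -33 → (-9,-33,-7)
replace slot 3: 2·((-9)+(-33)) − (-7) = -77 → (-9,-33,-77)

-9,-33,-77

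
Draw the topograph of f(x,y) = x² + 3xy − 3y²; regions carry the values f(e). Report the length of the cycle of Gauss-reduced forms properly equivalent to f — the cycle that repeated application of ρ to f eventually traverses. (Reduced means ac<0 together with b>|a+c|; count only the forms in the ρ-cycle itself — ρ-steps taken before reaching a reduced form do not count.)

D = 21, ⌊√D⌋ = 4
river: ρ → (-3,3,1)
river: ρ → (1,3,-3)
ρ-cycle length = 2 (tail of 0 descent steps not counted)

2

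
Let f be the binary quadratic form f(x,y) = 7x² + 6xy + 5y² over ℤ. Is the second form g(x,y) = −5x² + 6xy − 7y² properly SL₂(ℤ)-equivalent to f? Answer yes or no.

D₁ = -104, D₂ = -104
f: flip: (7,6,5)→(5,-6,7)
f: translate: b→4 (≡-6 mod 10), so (5,-6,7)→(5,4,6)
f: reduced (well bottom): (5,4,6) with a≤c, −a<b≤a
g is negative-definite; reduce −g:
−g: translate: b→4 (≡-6 mod 10), so (5,-6,7)→(5,4,6)
−g: reduced (well bottom): (5,4,6) with a≤c, −a<b≤a
flip sign back: reduced form of g is (-5,-4,-6)
reduced forms (5, 4, 6) vs (-5, -4, -6) ⇒ inequivalent

no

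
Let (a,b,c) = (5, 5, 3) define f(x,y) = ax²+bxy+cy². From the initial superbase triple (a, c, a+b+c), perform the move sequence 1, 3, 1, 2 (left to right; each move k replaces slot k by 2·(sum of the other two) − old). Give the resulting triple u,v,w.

start (5,3,13) = (f(1,0),f(0,1),f(1,1))
replace slot 1: 2·(3+13) − 5 = 27 → (27,3,13)
replace slot 3: 2·(27+3) − 13 = 47 → (27,3,47)
replace slot 1: 2·(3+47) − 27 = 73 → (73,3,47)
replace slot 2: 2·(73+47) − 3 = 237 → (73,237,47)

73,237,47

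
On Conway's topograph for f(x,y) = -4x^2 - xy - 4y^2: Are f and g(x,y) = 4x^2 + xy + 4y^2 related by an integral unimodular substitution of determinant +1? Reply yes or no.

D₁ = -63, D₂ = -63
f is negative-definite; reduce −f:
−f: reduced (well bottom): (4,1,4) with a≤c, −a<b≤a
flip sign back: reduced form of f is (-4,-1,-4)
g: reduced (well bottom): (4,1,4) with a≤c, −a<b≤a
reduced forms (-4, -1, -4) vs (4, 1, 4) ⇒ inequivalent

no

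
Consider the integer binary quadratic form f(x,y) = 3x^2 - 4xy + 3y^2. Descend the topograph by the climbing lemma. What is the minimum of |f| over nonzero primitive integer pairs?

translate: b→2 (≡-4 mod 6), so (3,-4,3)→(3,2,2)
flip: (3,2,2)→(2,-2,3)
translate: b→2 (≡-2 mod 4), so (2,-2,3)→(2,2,3)
reduced (well bottom): (2,2,3) with a≤c, −a<b≤a
well minimum = a = 2

2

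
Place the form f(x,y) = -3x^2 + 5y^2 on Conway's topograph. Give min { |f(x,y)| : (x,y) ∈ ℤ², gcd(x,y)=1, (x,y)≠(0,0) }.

descent: ρ → (5,0,-3)
descent: ρ → (-3,6,2)  [lands on river]
river: ρ → (2,6,-3)
closes: descent 2, river 2
min |a| on river = 2

2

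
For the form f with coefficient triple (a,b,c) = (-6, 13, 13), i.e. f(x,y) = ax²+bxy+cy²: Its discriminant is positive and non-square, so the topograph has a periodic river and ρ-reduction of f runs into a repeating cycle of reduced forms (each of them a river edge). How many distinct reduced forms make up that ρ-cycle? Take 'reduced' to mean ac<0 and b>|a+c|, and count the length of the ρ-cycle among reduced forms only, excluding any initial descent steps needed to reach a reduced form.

D = 481, ⌊√D⌋ = 21
river: ρ → (13,13,-6)
river: ρ → (-6,11,15)
river: ρ → (15,19,-2)
river: ρ → (-2,21,5)
river: ρ → (5,19,-6)
river: ρ → (-6,17,8)
river: ρ → (8,15,-8)
river: ρ → (-8,17,6)
river: ρ → (6,19,-5)
river: ρ → (-5,21,2)
river: ρ → (2,19,-15)
river: ρ → (-15,11,6)
river: ρ → (6,13,-13)
river: ρ → (-13,13,6)
river: ρ → (6,11,-15)
river: ρ → (-15,19,2)
river: ρ → (2,21,-5)
river: ρ → (-5,19,6)
river: ρ → (6,17,-8)
river: ρ → (-8,15,8)
river: ρ → (8,17,-6)
river: ρ → (-6,19,5)
river: ρ → (5,21,-2)
river: ρ → (-2,19,15)
river: ρ → (15,11,-6)
river: ρ → (-6,13,13)
ρ-cycle length = 26 (tail of 0 descent steps not counted)

26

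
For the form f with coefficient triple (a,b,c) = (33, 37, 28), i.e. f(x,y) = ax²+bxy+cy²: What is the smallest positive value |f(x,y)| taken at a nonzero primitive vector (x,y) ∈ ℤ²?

translate: b→-29 (≡37 mod 66), so (33,37,28)→(33,-29,24)
flip: (33,-29,24)→(24,29,33)
translate: b→-19 (≡29 mod 48), so (24,29,33)→(24,-19,28)
reduced (well bottom): (24,-19,28) with a≤c, −a<b≤a
well minimum = a = 24

24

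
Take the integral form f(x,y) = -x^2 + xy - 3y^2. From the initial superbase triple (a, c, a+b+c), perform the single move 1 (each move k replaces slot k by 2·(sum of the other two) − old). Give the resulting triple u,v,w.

start (-1,-3,-3) = (f(1,0),f(0,1),f(1,1))
replace slot 1: 2·((-3)+(-3)) − (-1) = -11 → (-11,-3,-3)

-11,-3,-3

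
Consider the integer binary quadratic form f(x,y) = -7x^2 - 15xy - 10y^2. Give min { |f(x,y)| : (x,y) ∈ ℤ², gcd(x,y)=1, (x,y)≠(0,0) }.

translate: b→1 (≡15 mod 14), so (7,15,10)→(7,1,2)
flip: (7,1,2)→(2,-1,7)
reduced (well bottom): (2,-1,7) with a≤c, −a<b≤a
well minimum |f| = |-2| = 2 (negative-definite)

2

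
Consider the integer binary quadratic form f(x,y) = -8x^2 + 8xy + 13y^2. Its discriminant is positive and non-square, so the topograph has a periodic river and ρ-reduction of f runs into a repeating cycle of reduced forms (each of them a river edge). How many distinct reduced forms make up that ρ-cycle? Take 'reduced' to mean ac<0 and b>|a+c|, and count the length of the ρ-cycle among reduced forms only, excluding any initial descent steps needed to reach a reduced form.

D = 480, ⌊√D⌋ = 21
river: ρ → (13,18,-3)
river: ρ → (-3,18,13)
river: ρ → (13,8,-8)
river: ρ → (-8,8,13)
ρ-cycle length = 4 (tail of 0 descent steps not counted)

4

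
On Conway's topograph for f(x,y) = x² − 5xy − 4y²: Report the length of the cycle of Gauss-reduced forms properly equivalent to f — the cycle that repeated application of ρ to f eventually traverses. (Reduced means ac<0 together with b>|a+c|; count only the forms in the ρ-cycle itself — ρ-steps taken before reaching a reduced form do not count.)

D = 41, ⌊√D⌋ = 6
descent: ρ → (-4,5,1)  [lands on river]
river: ρ → (1,5,-4)
river: ρ → (-4,3,2)
river: ρ → (2,5,-2)
river: ρ → (-2,3,4)
river: ρ → (4,5,-1)
river: ρ → (-1,5,4)
river: ρ → (4,3,-2)
river: ρ → (-2,5,2)
river: ρ → (2,3,-4)
ρ-cycle length = 10 (tail of 1 descent step not counted)

10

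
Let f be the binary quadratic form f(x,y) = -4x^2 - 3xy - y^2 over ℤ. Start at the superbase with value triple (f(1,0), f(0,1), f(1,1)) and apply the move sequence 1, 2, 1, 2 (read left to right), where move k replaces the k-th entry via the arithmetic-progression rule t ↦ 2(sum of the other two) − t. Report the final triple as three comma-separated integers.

start (-4,-1,-8) = (f(1,0),f(0,1),f(1,1))
replace slot 1: 2·((-1)+(-8)) − (-4) = -14 → (-14,-1,-8)
replace slot 2: 2·((-14)+(-8)) − (-1) = -43 → (-14,-43,-8)
replace slot 1: 2·((-43)+(-8)) − (-14) = -88 → (-88,-43,-8)
replace slot 2: 2·((-88)+(-8)) − (-43) = -149 → (-88,-149,-8)

-88,-149,-8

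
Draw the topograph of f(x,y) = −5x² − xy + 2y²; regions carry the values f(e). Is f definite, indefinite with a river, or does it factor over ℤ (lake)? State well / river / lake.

D = b²−4ac = (-1)² − 4·(-5)·2 = 41
D > 0 non-square ⇒ indefinite ⇒ periodic river

river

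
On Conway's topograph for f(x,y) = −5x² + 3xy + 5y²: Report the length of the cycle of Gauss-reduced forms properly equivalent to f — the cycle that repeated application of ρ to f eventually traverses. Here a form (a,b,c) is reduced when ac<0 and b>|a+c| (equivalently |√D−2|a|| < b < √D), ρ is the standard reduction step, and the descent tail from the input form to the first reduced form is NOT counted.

D = 109, ⌊√D⌋ = 10
river: ρ → (5,7,-3)
river: ρ → (-3,5,7)
river: ρ → (7,9,-1)
river: ρ → (-1,9,7)
river: ρ → (7,5,-3)
river: ρ → (-3,7,5)
river: ρ → (5,3,-5)
river: ρ → (-5,7,3)
river: ρ → (3,5,-7)
river: ρ → (-7,9,1)
river: ρ → (1,9,-7)
river: ρ → (-7,5,3)
river: ρ → (3,7,-5)
river: ρ → (-5,3,5)
ρ-cycle length = 14 (tail of 0 descent steps not counted)

14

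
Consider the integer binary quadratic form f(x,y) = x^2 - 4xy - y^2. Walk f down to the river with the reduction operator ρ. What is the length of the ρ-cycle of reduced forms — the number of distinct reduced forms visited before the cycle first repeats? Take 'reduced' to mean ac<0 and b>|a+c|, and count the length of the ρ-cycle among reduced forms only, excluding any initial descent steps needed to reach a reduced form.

D = 20, ⌊√D⌋ = 4
descent: ρ → (-1,4,1)  [lands on river]
river: ρ → (1,4,-1)
ρ-cycle length = 2 (tail of 1 descent step not counted)

2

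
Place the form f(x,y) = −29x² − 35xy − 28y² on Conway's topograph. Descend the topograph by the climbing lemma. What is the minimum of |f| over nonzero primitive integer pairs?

translate: b→-23 (≡35 mod 58), so (29,35,28)→(29,-23,22)
flip: (29,-23,22)→(22,23,29)
translate: b→-21 (≡23 mod 44), so (22,23,29)→(22,-21,28)
reduced (well bottom): (22,-21,28) with a≤c, −a<b≤a
well minimum |f| = |-22| = 22 (negative-definite)

22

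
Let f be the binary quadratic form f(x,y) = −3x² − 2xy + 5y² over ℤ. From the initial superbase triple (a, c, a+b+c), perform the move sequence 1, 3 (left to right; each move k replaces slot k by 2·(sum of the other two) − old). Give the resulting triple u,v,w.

start (-3,5,0) = (f(1,0),f(0,1),f(1,1))
replace slot 1: 2·(5+0) − (-3) = 13 → (13,5,0)
replace slot 3: 2·(13+5) − 0 = 36 → (13,5,36)

13,5,36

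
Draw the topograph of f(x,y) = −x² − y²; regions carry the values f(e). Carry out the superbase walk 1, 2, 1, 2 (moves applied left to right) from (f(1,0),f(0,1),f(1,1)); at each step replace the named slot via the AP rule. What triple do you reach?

start (-1,-1,-2) = (f(1,0),f(0,1),f(1,1))
replace slot 1: 2·((-1)+(-2)) − (-1) = -5 → (-5,-1,-2)
replace slot 2: 2·((-5)+(-2)) − (-1) = -13 → (-5,-13,-2)
replace slot 1: 2·((-13)+(-2)) − (-5) = -25 → (-25,-13,-2)
replace slot 2: 2·((-25)+(-2)) − (-13) = -41 → (-25,-41,-2)

-25,-41,-2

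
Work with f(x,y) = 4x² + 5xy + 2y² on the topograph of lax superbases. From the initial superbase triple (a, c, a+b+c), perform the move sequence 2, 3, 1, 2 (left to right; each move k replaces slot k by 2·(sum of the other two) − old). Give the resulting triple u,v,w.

start (4,2,11) = (f(1,0),f(0,1),f(1,1))
replace slot 2: 2·(4+11) − 2 = 28 → (4,28,11)
replace slot 3: 2·(4+28) − 11 = 53 → (4,28,53)
replace slot 1: 2·(28+53) − 4 = 158 → (158,28,53)
replace slot 2: 2·(158+53) − 28 = 394 → (158,394,53)

158,394,53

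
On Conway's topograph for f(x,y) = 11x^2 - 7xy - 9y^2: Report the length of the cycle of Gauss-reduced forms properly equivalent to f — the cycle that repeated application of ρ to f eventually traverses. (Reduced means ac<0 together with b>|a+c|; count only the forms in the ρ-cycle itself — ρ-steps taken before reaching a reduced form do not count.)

D = 445, ⌊√D⌋ = 21
descent: ρ → (-9,7,11)  [lands on river]
river: ρ → (11,15,-5)
river: ρ → (-5,15,11)
river: ρ → (11,7,-9)
river: ρ → (-9,11,9)
river: ρ → (9,7,-11)
river: ρ → (-11,15,5)
river: ρ → (5,15,-11)
river: ρ → (-11,7,9)
river: ρ → (9,11,-9)
ρ-cycle length = 10 (tail of 1 descent step not counted)

10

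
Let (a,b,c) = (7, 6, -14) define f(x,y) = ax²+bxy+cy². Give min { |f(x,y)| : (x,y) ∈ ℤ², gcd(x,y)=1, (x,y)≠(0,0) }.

descent: ρ → (-14,-6,7)
descent: ρ → (7,20,-1)  [lands on river]
river: ρ → (-1,20,7)
river: ρ → (7,8,-13)
river: ρ → (-13,18,2)
river: ρ → (2,18,-13)
river: ρ → (-13,8,7)
closes: descent 2, river 6
min |a| on river = 1

1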